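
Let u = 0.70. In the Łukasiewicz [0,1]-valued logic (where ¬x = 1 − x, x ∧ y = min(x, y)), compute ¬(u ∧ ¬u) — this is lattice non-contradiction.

¬u = 1 − 0.70 = 0.30
u ∧ ¬u = min(0.70, 0.30) = 0.30
¬(u ∧ ¬u) = 1 − 0.30 = 0.70
(The value 0.70 < 1 shows this instance is not satisfied; not a Ł∞-tautology — its value is 1 − min(a, 1−a).)

0.70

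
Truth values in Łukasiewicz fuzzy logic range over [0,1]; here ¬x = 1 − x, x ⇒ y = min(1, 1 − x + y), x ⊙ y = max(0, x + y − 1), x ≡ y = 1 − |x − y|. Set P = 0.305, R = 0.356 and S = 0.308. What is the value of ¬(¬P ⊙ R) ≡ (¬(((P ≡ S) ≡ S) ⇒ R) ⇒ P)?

¬P = 1 − 0.305 = 0.695
¬P ⊙ R = max(0, 0.695 + 0.356 − 1) = max(0, 0.051) = 0.051
¬(¬P ⊙ R) = 1 − 0.051 = 0.949
P ≡ S = 1 − |0.305 − 0.308| = 1 − 0.003 = 0.997
(P ≡ S) ≡ S = 1 − |0.997 − 0.308| = 1 − 0.689 = 0.311
((P ≡ S) ≡ S) ⇒ R = min(1, 1 − 0.311 + 0.356) = min(1, 1.045) = 1.000
¬(((P ≡ S) ≡ S) ⇒ R) = 1 − 1.000 = 0.000
¬(((P ≡ S) ≡ S) ⇒ R) ⇒ P = min(1, 1 − 0.000 + 0.305) = min(1, 1.305) = 1.000
¬(¬P ⊙ R) ≡ (¬(((P ≡ S) ≡ S) ⇒ R) ⇒ P) = 1 − |0.949 − 1.000| = 1 − 0.051 = 0.949

0.949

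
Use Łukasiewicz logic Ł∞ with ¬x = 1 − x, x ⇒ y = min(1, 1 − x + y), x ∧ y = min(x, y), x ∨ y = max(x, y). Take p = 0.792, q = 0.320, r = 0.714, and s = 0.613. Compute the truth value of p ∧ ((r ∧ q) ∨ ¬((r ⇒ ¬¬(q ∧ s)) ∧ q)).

0.680

r ∧ q = min(0.714, 0.320) = 0.320
q ∧ s = min(0.320, 0.613) = 0.320
¬(q ∧ s) = 1 − 0.320 = 0.680
¬¬(q ∧ s) = 1 − 0.680 = 0.320
r ⇒ ¬¬(q ∧ s) = min(1, 1 − 0.714 + 0.320) = min(1, 0.606) = 0.606
(r ⇒ ¬¬(q ∧ s)) ∧ q = min(0.606, 0.320) = 0.320
¬((r ⇒ ¬¬(q ∧ s)) ∧ q) = 1 − 0.320 = 0.680
(r ∧ q) ∨ ¬((r ⇒ ¬¬(q ∧ s)) ∧ q) = max(0.320, 0.680) = 0.680
p ∧ ((r ∧ q) ∨ ¬((r ⇒ ¬¬(q ∧ s)) ∧ q)) = min(0.792, 0.680) = 0.680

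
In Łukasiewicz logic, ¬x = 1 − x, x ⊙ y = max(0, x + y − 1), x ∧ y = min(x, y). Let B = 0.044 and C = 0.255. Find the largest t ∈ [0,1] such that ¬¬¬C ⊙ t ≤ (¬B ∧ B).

0.299

¬C = 1 − 0.255 = 0.745
¬¬C = 1 − 0.745 = 0.255
¬¬¬C = 1 − 0.255 = 0.745
So the left factor is ¬¬¬C = 0.745.
¬B = 1 − 0.044 = 0.956
¬B ∧ B = min(0.956, 0.044) = 0.044
So the right-hand bound is ¬B ∧ B = 0.044.
The residuum of the Łukasiewicz t-norm gives the supremum: min(1, 1 − 0.745 + 0.044).
1 − 0.745 + 0.044 = 0.299, so t = min(1, 0.299) = 0.299.
Check: 0.745 ⊙ 0.299 = max(0, 0.044) = 0.044 ≤ 0.044.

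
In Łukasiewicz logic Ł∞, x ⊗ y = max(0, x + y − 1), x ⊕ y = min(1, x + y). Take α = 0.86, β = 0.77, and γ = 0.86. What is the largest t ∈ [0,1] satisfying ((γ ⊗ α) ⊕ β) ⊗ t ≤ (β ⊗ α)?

0.63

γ ⊗ α = max(0, 0.86 + 0.86 − 1) = max(0, 0.72) = 0.72
(γ ⊗ α) ⊕ β = min(1, 0.72 + 0.77) = min(1, 1.49) = 1.00
So the left factor is (γ ⊗ α) ⊕ β = 1.00.
β ⊗ α = max(0, 0.77 + 0.86 − 1) = max(0, 0.63) = 0.63
So the right-hand bound is β ⊗ α = 0.63.
The residuum of the Łukasiewicz t-norm gives the supremum: min(1, 1 − 1.00 + 0.63).
1 − 1.00 + 0.63 = 0.63, so t = min(1, 0.63) = 0.63.
Check: 1.00 ⊗ 0.63 = max(0, 0.63) = 0.63 ≤ 0.63.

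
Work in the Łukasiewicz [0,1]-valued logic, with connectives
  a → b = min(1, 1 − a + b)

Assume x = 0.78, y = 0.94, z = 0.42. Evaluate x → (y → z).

0.70

y → z = min(1, 1 − 0.94 + 0.42) = min(1, 0.48) = 0.48
x → (y → z) = min(1, 1 − 0.78 + 0.48) = min(1, 0.70) = 0.70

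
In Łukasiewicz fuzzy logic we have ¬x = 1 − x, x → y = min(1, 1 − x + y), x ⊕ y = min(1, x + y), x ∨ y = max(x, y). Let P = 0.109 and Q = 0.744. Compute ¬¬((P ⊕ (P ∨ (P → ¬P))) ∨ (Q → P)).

1.000

¬P = 1 − 0.109 = 0.891
P → ¬P = min(1, 1 − 0.109 + 0.891) = min(1, 1.782) = 1.000
P ∨ (P → ¬P) = max(0.109, 1.000) = 1.000
P ⊕ (P ∨ (P → ¬P)) = min(1, 0.109 + 1.000) = min(1, 1.109) = 1.000
Q → P = min(1, 1 − 0.744 + 0.109) = min(1, 0.365) = 0.365
(P ⊕ (P ∨ (P → ¬P))) ∨ (Q → P) = max(1.000, 0.365) = 1.000
¬((P ⊕ (P ∨ (P → ¬P))) ∨ (Q → P)) = 1 − 1.000 = 0.000
¬¬((P ⊕ (P ∨ (P → ¬P))) ∨ (Q → P)) = 1 − 0.000 = 1.000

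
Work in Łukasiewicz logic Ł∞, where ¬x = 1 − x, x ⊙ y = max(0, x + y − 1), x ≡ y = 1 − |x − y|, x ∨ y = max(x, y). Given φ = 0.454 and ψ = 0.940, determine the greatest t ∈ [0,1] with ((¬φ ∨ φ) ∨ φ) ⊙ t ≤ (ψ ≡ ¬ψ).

0.574

¬φ = 1 − 0.454 = 0.546
¬φ ∨ φ = max(0.546, 0.454) = 0.546
(¬φ ∨ φ) ∨ φ = max(0.546, 0.454) = 0.546
So the left factor is (¬φ ∨ φ) ∨ φ = 0.546.
¬ψ = 1 − 0.940 = 0.060
ψ ≡ ¬ψ = 1 − |0.940 − 0.060| = 1 − 0.880 = 0.120
So the right-hand bound is ψ ≡ ¬ψ = 0.120.
The residuum of the Łukasiewicz t-norm gives the supremum: min(1, 1 − 0.546 + 0.120).
1 − 0.546 + 0.120 = 0.574, so t = min(1, 0.574) = 0.574.
Check: 0.546 ⊙ 0.574 = max(0, 0.120) = 0.120 ≤ 0.120.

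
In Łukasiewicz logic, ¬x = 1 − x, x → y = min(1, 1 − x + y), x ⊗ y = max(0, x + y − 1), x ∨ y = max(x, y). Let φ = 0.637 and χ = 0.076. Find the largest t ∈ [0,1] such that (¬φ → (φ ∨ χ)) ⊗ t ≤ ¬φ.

¬φ = 1 − 0.637 = 0.363
φ ∨ χ = max(0.637, 0.076) = 0.637
¬φ → (φ ∨ χ) = min(1, 1 − 0.363 + 0.637) = min(1, 1.274) = 1.000
So the left factor is ¬φ → (φ ∨ χ) = 1.000.
So the right-hand bound is ¬φ = 0.363.
The residuum of the Łukasiewicz t-norm gives the supremum: min(1, 1 − 1.000 + 0.363).
1 − 1.000 + 0.363 = 0.363, so t = min(1, 0.363) = 0.363.
Check: 1.000 ⊗ 0.363 = max(0, 0.363) = 0.363 ≤ 0.363.

0.363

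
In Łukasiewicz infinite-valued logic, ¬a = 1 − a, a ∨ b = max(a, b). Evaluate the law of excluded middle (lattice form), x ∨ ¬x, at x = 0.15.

¬x = 1 − 0.15 = 0.85
x ∨ ¬x = max(0.15, 0.85) = 0.85
(The value 0.85 < 1 shows this instance is not satisfied; not a Ł∞-tautology — its value is max(a, 1−a).)

0.85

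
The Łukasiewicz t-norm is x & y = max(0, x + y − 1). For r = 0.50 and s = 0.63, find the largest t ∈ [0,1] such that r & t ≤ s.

The residuum of the Łukasiewicz t-norm gives the supremum: min(1, 1 − 0.50 + 0.63).
1 − 0.50 + 0.63 = 1.13, so t = min(1, 1.13) = 1.00.
Check: 0.50 & 1.00 = max(0, 0.50) = 0.50 ≤ 0.63.

1.00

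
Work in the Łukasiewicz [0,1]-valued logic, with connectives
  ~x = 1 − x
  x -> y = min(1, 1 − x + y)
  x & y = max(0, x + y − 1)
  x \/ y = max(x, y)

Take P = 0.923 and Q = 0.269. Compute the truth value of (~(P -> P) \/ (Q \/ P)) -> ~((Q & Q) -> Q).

0.077

P -> P = min(1, 1 − 0.923 + 0.923) = min(1, 1.000) = 1.000
~(P -> P) = 1 − 1.000 = 0.000
Q \/ P = max(0.269, 0.923) = 0.923
~(P -> P) \/ (Q \/ P) = max(0.000, 0.923) = 0.923
Q & Q = max(0, 0.269 + 0.269 − 1) = max(0, -0.462) = 0.000
(Q & Q) -> Q = min(1, 1 − 0.000 + 0.269) = min(1, 1.269) = 1.000
~((Q & Q) -> Q) = 1 − 1.000 = 0.000
(~(P -> P) \/ (Q \/ P)) -> ~((Q & Q) -> Q) = min(1, 1 − 0.923 + 0.000) = min(1, 0.077) = 0.077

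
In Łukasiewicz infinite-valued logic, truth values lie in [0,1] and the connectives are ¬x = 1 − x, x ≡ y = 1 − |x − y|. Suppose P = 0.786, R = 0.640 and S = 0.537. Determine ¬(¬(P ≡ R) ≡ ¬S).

0.317

P ≡ R = 1 − |0.786 − 0.640| = 1 − 0.146 = 0.854
¬(P ≡ R) = 1 − 0.854 = 0.146
¬S = 1 − 0.537 = 0.463
¬(P ≡ R) ≡ ¬S = 1 − |0.146 − 0.463| = 1 − 0.317 = 0.683
¬(¬(P ≡ R) ≡ ¬S) = 1 − 0.683 = 0.317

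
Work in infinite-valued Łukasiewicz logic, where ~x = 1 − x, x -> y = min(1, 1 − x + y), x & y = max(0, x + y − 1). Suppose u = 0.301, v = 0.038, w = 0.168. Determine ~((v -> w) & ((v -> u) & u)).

v -> w = min(1, 1 − 0.038 + 0.168) = min(1, 1.130) = 1.000
v -> u = min(1, 1 − 0.038 + 0.301) = min(1, 1.263) = 1.000
(v -> u) & u = max(0, 1.000 + 0.301 − 1) = max(0, 0.301) = 0.301
(v -> w) & ((v -> u) & u) = max(0, 1.000 + 0.301 − 1) = max(0, 0.301) = 0.301
~((v -> w) & ((v -> u) & u)) = 1 − 0.301 = 0.699

0.699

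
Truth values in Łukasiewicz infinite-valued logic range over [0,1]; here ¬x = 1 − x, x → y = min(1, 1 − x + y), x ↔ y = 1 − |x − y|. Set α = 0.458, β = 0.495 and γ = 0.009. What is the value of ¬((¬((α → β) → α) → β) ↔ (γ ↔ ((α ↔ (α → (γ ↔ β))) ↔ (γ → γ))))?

0.402

α → β = min(1, 1 − 0.458 + 0.495) = min(1, 1.037) = 1.000
(α → β) → α = min(1, 1 − 1.000 + 0.458) = min(1, 0.458) = 0.458
¬((α → β) → α) = 1 − 0.458 = 0.542
¬((α → β) → α) → β = min(1, 1 − 0.542 + 0.495) = min(1, 0.953) = 0.953
γ ↔ β = 1 − |0.009 − 0.495| = 1 − 0.486 = 0.514
α → (γ ↔ β) = min(1, 1 − 0.458 + 0.514) = min(1, 1.056) = 1.000
α ↔ (α → (γ ↔ β)) = 1 − |0.458 − 1.000| = 1 − 0.542 = 0.458
γ → γ = min(1, 1 − 0.009 + 0.009) = min(1, 1.000) = 1.000
(α ↔ (α → (γ ↔ β))) ↔ (γ → γ) = 1 − |0.458 − 1.000| = 1 − 0.542 = 0.458
γ ↔ ((α ↔ (α → (γ ↔ β))) ↔ (γ → γ)) = 1 − |0.009 − 0.458| = 1 − 0.449 = 0.551
(¬((α → β) → α) → β) ↔ (γ ↔ ((α ↔ (α → (γ ↔ β))) ↔ (γ → γ))) = 1 − |0.953 − 0.551| = 1 − 0.402 = 0.598
¬((¬((α → β) → α) → β) ↔ (γ ↔ ((α ↔ (α → (γ ↔ β))) ↔ (γ → γ)))) = 1 − 0.598 = 0.402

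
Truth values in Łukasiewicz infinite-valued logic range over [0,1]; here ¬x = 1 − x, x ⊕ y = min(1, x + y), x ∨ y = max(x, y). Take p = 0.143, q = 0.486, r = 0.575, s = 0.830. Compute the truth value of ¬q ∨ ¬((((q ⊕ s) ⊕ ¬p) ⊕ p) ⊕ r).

¬q = 1 − 0.486 = 0.514
q ⊕ s = min(1, 0.486 + 0.830) = min(1, 1.316) = 1.000
¬p = 1 − 0.143 = 0.857
(q ⊕ s) ⊕ ¬p = min(1, 1.000 + 0.857) = min(1, 1.857) = 1.000
((q ⊕ s) ⊕ ¬p) ⊕ p = min(1, 1.000 + 0.143) = min(1, 1.143) = 1.000
(((q ⊕ s) ⊕ ¬p) ⊕ p) ⊕ r = min(1, 1.000 + 0.575) = min(1, 1.575) = 1.000
¬((((q ⊕ s) ⊕ ¬p) ⊕ p) ⊕ r) = 1 − 1.000 = 0.000
¬q ∨ ¬((((q ⊕ s) ⊕ ¬p) ⊕ p) ⊕ r) = max(0.514, 0.000) = 0.514

0.514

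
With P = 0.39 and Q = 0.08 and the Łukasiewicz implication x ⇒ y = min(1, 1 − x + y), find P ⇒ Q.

P ⇒ Q = min(1, 1 − 0.39 + 0.08) = min(1, 0.69) = 0.69
For comparison, the Gödel implication (1 if x ≤ y else y) would give 0.08.

0.69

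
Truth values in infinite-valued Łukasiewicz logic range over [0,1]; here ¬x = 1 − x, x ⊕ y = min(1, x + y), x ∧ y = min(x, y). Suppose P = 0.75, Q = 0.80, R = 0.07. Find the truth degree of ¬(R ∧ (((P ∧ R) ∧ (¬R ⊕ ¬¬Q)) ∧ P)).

0.93

P ∧ R = min(0.75, 0.07) = 0.07
¬R = 1 − 0.07 = 0.93
¬Q = 1 − 0.80 = 0.20
¬¬Q = 1 − 0.20 = 0.80
¬R ⊕ ¬¬Q = min(1, 0.93 + 0.80) = min(1, 1.73) = 1.00
(P ∧ R) ∧ (¬R ⊕ ¬¬Q) = min(0.07, 1.00) = 0.07
((P ∧ R) ∧ (¬R ⊕ ¬¬Q)) ∧ P = min(0.07, 0.75) = 0.07
R ∧ (((P ∧ R) ∧ (¬R ⊕ ¬¬Q)) ∧ P) = min(0.07, 0.07) = 0.07
¬(R ∧ (((P ∧ R) ∧ (¬R ⊕ ¬¬Q)) ∧ P)) = 1 − 0.07 = 0.93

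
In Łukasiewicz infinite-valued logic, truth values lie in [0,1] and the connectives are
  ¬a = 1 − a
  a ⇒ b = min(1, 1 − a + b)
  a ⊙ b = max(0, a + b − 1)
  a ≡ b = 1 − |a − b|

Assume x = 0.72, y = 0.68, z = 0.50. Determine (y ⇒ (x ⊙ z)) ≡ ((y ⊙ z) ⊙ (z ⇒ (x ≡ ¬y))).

x ⊙ z = max(0, 0.72 + 0.50 − 1) = max(0, 0.22) = 0.22
y ⇒ (x ⊙ z) = min(1, 1 − 0.68 + 0.22) = min(1, 0.54) = 0.54
y ⊙ z = max(0, 0.68 + 0.50 − 1) = max(0, 0.18) = 0.18
¬y = 1 − 0.68 = 0.32
x ≡ ¬y = 1 − |0.72 − 0.32| = 1 − 0.40 = 0.60
z ⇒ (x ≡ ¬y) = min(1, 1 − 0.50 + 0.60) = min(1, 1.10) = 1.00
(y ⊙ z) ⊙ (z ⇒ (x ≡ ¬y)) = max(0, 0.18 + 1.00 − 1) = max(0, 0.18) = 0.18
(y ⇒ (x ⊙ z)) ≡ ((y ⊙ z) ⊙ (z ⇒ (x ≡ ¬y))) = 1 − |0.54 − 0.18| = 1 − 0.36 = 0.64

0.64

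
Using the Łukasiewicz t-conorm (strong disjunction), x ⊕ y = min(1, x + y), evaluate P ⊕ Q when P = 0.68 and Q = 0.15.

0.83

P ⊕ Q = min(1, 0.68 + 0.15) = min(1, 0.83) = 0.83
For comparison, the Gödel t-conorm max(x, y) would give 0.68.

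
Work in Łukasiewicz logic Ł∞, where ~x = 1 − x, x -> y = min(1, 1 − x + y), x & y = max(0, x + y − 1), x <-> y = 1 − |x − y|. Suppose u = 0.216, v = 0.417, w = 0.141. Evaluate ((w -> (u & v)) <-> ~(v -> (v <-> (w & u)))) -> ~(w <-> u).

0.934

u & v = max(0, 0.216 + 0.417 − 1) = max(0, -0.367) = 0.000
w -> (u & v) = min(1, 1 − 0.141 + 0.000) = min(1, 0.859) = 0.859
w & u = max(0, 0.141 + 0.216 − 1) = max(0, -0.643) = 0.000
v <-> (w & u) = 1 − |0.417 − 0.000| = 1 − 0.417 = 0.583
v -> (v <-> (w & u)) = min(1, 1 − 0.417 + 0.583) = min(1, 1.166) = 1.000
~(v -> (v <-> (w & u))) = 1 − 1.000 = 0.000
(w -> (u & v)) <-> ~(v -> (v <-> (w & u))) = 1 − |0.859 − 0.000| = 1 − 0.859 = 0.141
w <-> u = 1 − |0.141 − 0.216| = 1 − 0.075 = 0.925
~(w <-> u) = 1 − 0.925 = 0.075
((w -> (u & v)) <-> ~(v -> (v <-> (w & u)))) -> ~(w <-> u) = min(1, 1 − 0.141 + 0.075) = min(1, 0.934) = 0.934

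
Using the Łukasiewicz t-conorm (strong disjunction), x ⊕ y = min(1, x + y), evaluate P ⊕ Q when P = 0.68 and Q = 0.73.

P ⊕ Q = min(1, 0.68 + 0.73) = min(1, 1.41) = 1.00
For comparison, the Gödel t-conorm max(x, y) would give 0.73.

1.00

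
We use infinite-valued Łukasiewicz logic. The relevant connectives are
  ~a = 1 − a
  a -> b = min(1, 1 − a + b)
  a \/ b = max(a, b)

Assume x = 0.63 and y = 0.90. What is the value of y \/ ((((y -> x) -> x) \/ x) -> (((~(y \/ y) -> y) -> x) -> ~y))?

0.90

y -> x = min(1, 1 − 0.90 + 0.63) = min(1, 0.73) = 0.73
(y -> x) -> x = min(1, 1 − 0.73 + 0.63) = min(1, 0.90) = 0.90
((y -> x) -> x) \/ x = max(0.90, 0.63) = 0.90
y \/ y = max(0.90, 0.90) = 0.90
~(y \/ y) = 1 − 0.90 = 0.10
~(y \/ y) -> y = min(1, 1 − 0.10 + 0.90) = min(1, 1.80) = 1.00
(~(y \/ y) -> y) -> x = min(1, 1 − 1.00 + 0.63) = min(1, 0.63) = 0.63
~y = 1 − 0.90 = 0.10
((~(y \/ y) -> y) -> x) -> ~y = min(1, 1 − 0.63 + 0.10) = min(1, 0.47) = 0.47
(((y -> x) -> x) \/ x) -> (((~(y \/ y) -> y) -> x) -> ~y) = min(1, 1 − 0.90 + 0.47) = min(1, 0.57) = 0.57
y \/ ((((y -> x) -> x) \/ x) -> (((~(y \/ y) -> y) -> x) -> ~y)) = max(0.90, 0.57) = 0.90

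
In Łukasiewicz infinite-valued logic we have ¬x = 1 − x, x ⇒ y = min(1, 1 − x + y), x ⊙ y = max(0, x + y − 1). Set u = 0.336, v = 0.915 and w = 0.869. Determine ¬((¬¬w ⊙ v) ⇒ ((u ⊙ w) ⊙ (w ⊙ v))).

0.784

¬w = 1 − 0.869 = 0.131
¬¬w = 1 − 0.131 = 0.869
¬¬w ⊙ v = max(0, 0.869 + 0.915 − 1) = max(0, 0.784) = 0.784
u ⊙ w = max(0, 0.336 + 0.869 − 1) = max(0, 0.205) = 0.205
w ⊙ v = max(0, 0.869 + 0.915 − 1) = max(0, 0.784) = 0.784
(u ⊙ w) ⊙ (w ⊙ v) = max(0, 0.205 + 0.784 − 1) = max(0, -0.011) = 0.000
(¬¬w ⊙ v) ⇒ ((u ⊙ w) ⊙ (w ⊙ v)) = min(1, 1 − 0.784 + 0.000) = min(1, 0.216) = 0.216
¬((¬¬w ⊙ v) ⇒ ((u ⊙ w) ⊙ (w ⊙ v))) = 1 − 0.216 = 0.784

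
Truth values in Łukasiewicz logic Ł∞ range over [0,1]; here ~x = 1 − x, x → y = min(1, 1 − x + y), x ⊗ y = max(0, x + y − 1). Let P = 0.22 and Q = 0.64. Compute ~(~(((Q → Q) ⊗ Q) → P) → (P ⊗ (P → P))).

0.20

Q → Q = min(1, 1 − 0.64 + 0.64) = min(1, 1.00) = 1.00
(Q → Q) ⊗ Q = max(0, 1.00 + 0.64 − 1) = max(0, 0.64) = 0.64
((Q → Q) ⊗ Q) → P = min(1, 1 − 0.64 + 0.22) = min(1, 0.58) = 0.58
~(((Q → Q) ⊗ Q) → P) = 1 − 0.58 = 0.42
P → P = min(1, 1 − 0.22 + 0.22) = min(1, 1.00) = 1.00
P ⊗ (P → P) = max(0, 0.22 + 1.00 − 1) = max(0, 0.22) = 0.22
~(((Q → Q) ⊗ Q) → P) → (P ⊗ (P → P)) = min(1, 1 − 0.42 + 0.22) = min(1, 0.80) = 0.80
~(~(((Q → Q) ⊗ Q) → P) → (P ⊗ (P → P))) = 1 − 0.80 = 0.20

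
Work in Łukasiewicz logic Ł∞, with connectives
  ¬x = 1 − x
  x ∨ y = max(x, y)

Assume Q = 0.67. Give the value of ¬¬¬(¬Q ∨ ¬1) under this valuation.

¬Q = 1 − 0.67 = 0.33
¬1 = 1 − 1.00 = 0.00
¬Q ∨ ¬1 = max(0.33, 0.00) = 0.33
¬(¬Q ∨ ¬1) = 1 − 0.33 = 0.67
¬¬(¬Q ∨ ¬1) = 1 − 0.67 = 0.33
¬¬¬(¬Q ∨ ¬1) = 1 − 0.33 = 0.67

0.67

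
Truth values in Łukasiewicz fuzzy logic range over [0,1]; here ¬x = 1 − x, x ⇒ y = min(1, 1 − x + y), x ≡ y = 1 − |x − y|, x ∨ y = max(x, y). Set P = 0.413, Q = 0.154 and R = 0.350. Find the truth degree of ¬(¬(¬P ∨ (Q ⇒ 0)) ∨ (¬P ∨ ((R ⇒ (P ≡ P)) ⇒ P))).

¬P = 1 − 0.413 = 0.587
Q ⇒ 0 = min(1, 1 − 0.154 + 0.000) = min(1, 0.846) = 0.846
¬P ∨ (Q ⇒ 0) = max(0.587, 0.846) = 0.846
¬(¬P ∨ (Q ⇒ 0)) = 1 − 0.846 = 0.154
P ≡ P = 1 − |0.413 − 0.413| = 1 − 0.000 = 1.000
R ⇒ (P ≡ P) = min(1, 1 − 0.350 + 1.000) = min(1, 1.650) = 1.000
(R ⇒ (P ≡ P)) ⇒ P = min(1, 1 − 1.000 + 0.413) = min(1, 0.413) = 0.413
¬P ∨ ((R ⇒ (P ≡ P)) ⇒ P) = max(0.587, 0.413) = 0.587
¬(¬P ∨ (Q ⇒ 0)) ∨ (¬P ∨ ((R ⇒ (P ≡ P)) ⇒ P)) = max(0.154, 0.587) = 0.587
¬(¬(¬P ∨ (Q ⇒ 0)) ∨ (¬P ∨ ((R ⇒ (P ≡ P)) ⇒ P))) = 1 − 0.587 = 0.413

0.413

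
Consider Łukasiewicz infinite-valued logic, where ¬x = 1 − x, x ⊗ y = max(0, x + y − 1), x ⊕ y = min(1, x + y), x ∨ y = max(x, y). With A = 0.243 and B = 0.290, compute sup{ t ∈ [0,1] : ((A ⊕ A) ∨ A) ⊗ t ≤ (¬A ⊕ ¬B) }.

A ⊕ A = min(1, 0.243 + 0.243) = min(1, 0.486) = 0.486
(A ⊕ A) ∨ A = max(0.486, 0.243) = 0.486
So the left factor is (A ⊕ A) ∨ A = 0.486.
¬A = 1 − 0.243 = 0.757
¬B = 1 − 0.290 = 0.710
¬A ⊕ ¬B = min(1, 0.757 + 0.710) = min(1, 1.467) = 1.000
So the right-hand bound is ¬A ⊕ ¬B = 1.000.
The residuum of the Łukasiewicz t-norm gives the supremum: min(1, 1 − 0.486 + 1.000).
1 − 0.486 + 1.000 = 1.514, so t = min(1, 1.514) = 1.000.
Check: 0.486 ⊗ 1.000 = max(0, 0.486) = 0.486 ≤ 1.000.

1.000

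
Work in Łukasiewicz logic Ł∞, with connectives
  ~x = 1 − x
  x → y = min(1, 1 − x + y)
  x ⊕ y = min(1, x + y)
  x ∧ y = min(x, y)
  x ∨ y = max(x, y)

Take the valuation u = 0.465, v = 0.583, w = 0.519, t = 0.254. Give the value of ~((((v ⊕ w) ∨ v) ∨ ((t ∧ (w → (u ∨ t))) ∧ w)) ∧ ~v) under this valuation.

0.583

v ⊕ w = min(1, 0.583 + 0.519) = min(1, 1.102) = 1.000
(v ⊕ w) ∨ v = max(1.000, 0.583) = 1.000
u ∨ t = max(0.465, 0.254) = 0.465
w → (u ∨ t) = min(1, 1 − 0.519 + 0.465) = min(1, 0.946) = 0.946
t ∧ (w → (u ∨ t)) = min(0.254, 0.946) = 0.254
(t ∧ (w → (u ∨ t))) ∧ w = min(0.254, 0.519) = 0.254
((v ⊕ w) ∨ v) ∨ ((t ∧ (w → (u ∨ t))) ∧ w) = max(1.000, 0.254) = 1.000
~v = 1 − 0.583 = 0.417
(((v ⊕ w) ∨ v) ∨ ((t ∧ (w → (u ∨ t))) ∧ w)) ∧ ~v = min(1.000, 0.417) = 0.417
~((((v ⊕ w) ∨ v) ∨ ((t ∧ (w → (u ∨ t))) ∧ w)) ∧ ~v) = 1 − 0.417 = 0.583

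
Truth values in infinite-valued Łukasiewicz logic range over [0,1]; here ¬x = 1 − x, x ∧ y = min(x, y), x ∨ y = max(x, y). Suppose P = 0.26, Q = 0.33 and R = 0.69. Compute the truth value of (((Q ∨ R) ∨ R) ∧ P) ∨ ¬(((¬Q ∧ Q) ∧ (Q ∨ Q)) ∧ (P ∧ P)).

0.74

Q ∨ R = max(0.33, 0.69) = 0.69
(Q ∨ R) ∨ R = max(0.69, 0.69) = 0.69
((Q ∨ R) ∨ R) ∧ P = min(0.69, 0.26) = 0.26
¬Q = 1 − 0.33 = 0.67
¬Q ∧ Q = min(0.67, 0.33) = 0.33
Q ∨ Q = max(0.33, 0.33) = 0.33
(¬Q ∧ Q) ∧ (Q ∨ Q) = min(0.33, 0.33) = 0.33
P ∧ P = min(0.26, 0.26) = 0.26
((¬Q ∧ Q) ∧ (Q ∨ Q)) ∧ (P ∧ P) = min(0.33, 0.26) = 0.26
¬(((¬Q ∧ Q) ∧ (Q ∨ Q)) ∧ (P ∧ P)) = 1 − 0.26 = 0.74
(((Q ∨ R) ∨ R) ∧ P) ∨ ¬(((¬Q ∧ Q) ∧ (Q ∨ Q)) ∧ (P ∧ P)) = max(0.26, 0.74) = 0.74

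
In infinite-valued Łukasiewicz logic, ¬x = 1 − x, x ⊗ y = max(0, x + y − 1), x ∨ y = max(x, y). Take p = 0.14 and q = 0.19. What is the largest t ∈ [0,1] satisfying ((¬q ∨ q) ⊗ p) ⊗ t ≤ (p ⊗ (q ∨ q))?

¬q = 1 − 0.19 = 0.81
¬q ∨ q = max(0.81, 0.19) = 0.81
(¬q ∨ q) ⊗ p = max(0, 0.81 + 0.14 − 1) = max(0, -0.05) = 0.00
So the left factor is (¬q ∨ q) ⊗ p = 0.00.
q ∨ q = max(0.19, 0.19) = 0.19
p ⊗ (q ∨ q) = max(0, 0.14 + 0.19 − 1) = max(0, -0.67) = 0.00
So the right-hand bound is p ⊗ (q ∨ q) = 0.00.
The residuum of the Łukasiewicz t-norm gives the supremum: min(1, 1 − 0.00 + 0.00).
1 − 0.00 + 0.00 = 1.00, so t = min(1, 1.00) = 1.00.
Check: 0.00 ⊗ 1.00 = max(0, 0.00) = 0.00 ≤ 0.00.

1.00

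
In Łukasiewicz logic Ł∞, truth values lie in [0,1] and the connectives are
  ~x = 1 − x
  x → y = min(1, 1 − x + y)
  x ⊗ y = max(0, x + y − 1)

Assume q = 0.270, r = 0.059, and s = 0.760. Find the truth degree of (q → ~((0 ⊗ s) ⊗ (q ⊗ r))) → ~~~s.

0.240

0 ⊗ s = max(0, 0.000 + 0.760 − 1) = max(0, -0.240) = 0.000
q ⊗ r = max(0, 0.270 + 0.059 − 1) = max(0, -0.671) = 0.000
(0 ⊗ s) ⊗ (q ⊗ r) = max(0, 0.000 + 0.000 − 1) = max(0, -1.000) = 0.000
~((0 ⊗ s) ⊗ (q ⊗ r)) = 1 − 0.000 = 1.000
q → ~((0 ⊗ s) ⊗ (q ⊗ r)) = min(1, 1 − 0.270 + 1.000) = min(1, 1.730) = 1.000
~s = 1 − 0.760 = 0.240
~~s = 1 − 0.240 = 0.760
~~~s = 1 − 0.760 = 0.240
(q → ~((0 ⊗ s) ⊗ (q ⊗ r))) → ~~~s = min(1, 1 − 1.000 + 0.240) = min(1, 0.240) = 0.240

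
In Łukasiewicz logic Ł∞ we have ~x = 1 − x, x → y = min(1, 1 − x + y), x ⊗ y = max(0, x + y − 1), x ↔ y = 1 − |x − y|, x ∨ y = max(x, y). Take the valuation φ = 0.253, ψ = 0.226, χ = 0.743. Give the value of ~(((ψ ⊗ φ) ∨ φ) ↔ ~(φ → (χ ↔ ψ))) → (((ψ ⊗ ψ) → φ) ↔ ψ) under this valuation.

ψ ⊗ φ = max(0, 0.226 + 0.253 − 1) = max(0, -0.521) = 0.000
(ψ ⊗ φ) ∨ φ = max(0.000, 0.253) = 0.253
χ ↔ ψ = 1 − |0.743 − 0.226| = 1 − 0.517 = 0.483
φ → (χ ↔ ψ) = min(1, 1 − 0.253 + 0.483) = min(1, 1.230) = 1.000
~(φ → (χ ↔ ψ)) = 1 − 1.000 = 0.000
((ψ ⊗ φ) ∨ φ) ↔ ~(φ → (χ ↔ ψ)) = 1 − |0.253 − 0.000| = 1 − 0.253 = 0.747
~(((ψ ⊗ φ) ∨ φ) ↔ ~(φ → (χ ↔ ψ))) = 1 − 0.747 = 0.253
ψ ⊗ ψ = max(0, 0.226 + 0.226 − 1) = max(0, -0.548) = 0.000
(ψ ⊗ ψ) → φ = min(1, 1 − 0.000 + 0.253) = min(1, 1.253) = 1.000
((ψ ⊗ ψ) → φ) ↔ ψ = 1 − |1.000 − 0.226| = 1 − 0.774 = 0.226
~(((ψ ⊗ φ) ∨ φ) ↔ ~(φ → (χ ↔ ψ))) → (((ψ ⊗ ψ) → φ) ↔ ψ) = min(1, 1 − 0.253 + 0.226) = min(1, 0.973) = 0.973

0.973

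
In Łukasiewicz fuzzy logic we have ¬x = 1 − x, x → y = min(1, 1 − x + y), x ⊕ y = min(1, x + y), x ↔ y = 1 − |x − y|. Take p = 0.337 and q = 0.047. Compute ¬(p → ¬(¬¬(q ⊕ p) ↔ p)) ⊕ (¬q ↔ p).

0.674

q ⊕ p = min(1, 0.047 + 0.337) = min(1, 0.384) = 0.384
¬(q ⊕ p) = 1 − 0.384 = 0.616
¬¬(q ⊕ p) = 1 − 0.616 = 0.384
¬¬(q ⊕ p) ↔ p = 1 − |0.384 − 0.337| = 1 − 0.047 = 0.953
¬(¬¬(q ⊕ p) ↔ p) = 1 − 0.953 = 0.047
p → ¬(¬¬(q ⊕ p) ↔ p) = min(1, 1 − 0.337 + 0.047) = min(1, 0.710) = 0.710
¬(p → ¬(¬¬(q ⊕ p) ↔ p)) = 1 − 0.710 = 0.290
¬q = 1 − 0.047 = 0.953
¬q ↔ p = 1 − |0.953 − 0.337| = 1 − 0.616 = 0.384
¬(p → ¬(¬¬(q ⊕ p) ↔ p)) ⊕ (¬q ↔ p) = min(1, 0.290 + 0.384) = min(1, 0.674) = 0.674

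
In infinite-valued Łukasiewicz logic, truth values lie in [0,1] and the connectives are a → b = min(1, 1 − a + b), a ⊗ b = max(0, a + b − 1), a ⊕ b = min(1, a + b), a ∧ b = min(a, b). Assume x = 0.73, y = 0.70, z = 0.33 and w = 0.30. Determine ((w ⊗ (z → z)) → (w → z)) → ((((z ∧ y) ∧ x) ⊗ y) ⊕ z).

0.36

z → z = min(1, 1 − 0.33 + 0.33) = min(1, 1.00) = 1.00
w ⊗ (z → z) = max(0, 0.30 + 1.00 − 1) = max(0, 0.30) = 0.30
w → z = min(1, 1 − 0.30 + 0.33) = min(1, 1.03) = 1.00
(w ⊗ (z → z)) → (w → z) = min(1, 1 − 0.30 + 1.00) = min(1, 1.70) = 1.00
z ∧ y = min(0.33, 0.70) = 0.33
(z ∧ y) ∧ x = min(0.33, 0.73) = 0.33
((z ∧ y) ∧ x) ⊗ y = max(0, 0.33 + 0.70 − 1) = max(0, 0.03) = 0.03
(((z ∧ y) ∧ x) ⊗ y) ⊕ z = min(1, 0.03 + 0.33) = min(1, 0.36) = 0.36
((w ⊗ (z → z)) → (w → z)) → ((((z ∧ y) ∧ x) ⊗ y) ⊕ z) = min(1, 1 − 1.00 + 0.36) = min(1, 0.36) = 0.36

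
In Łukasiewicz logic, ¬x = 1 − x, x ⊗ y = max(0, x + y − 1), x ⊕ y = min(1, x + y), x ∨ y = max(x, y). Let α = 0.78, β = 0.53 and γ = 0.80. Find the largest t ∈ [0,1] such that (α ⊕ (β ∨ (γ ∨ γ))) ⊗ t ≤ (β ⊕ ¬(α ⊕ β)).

γ ∨ γ = max(0.80, 0.80) = 0.80
β ∨ (γ ∨ γ) = max(0.53, 0.80) = 0.80
α ⊕ (β ∨ (γ ∨ γ)) = min(1, 0.78 + 0.80) = min(1, 1.58) = 1.00
So the left factor is α ⊕ (β ∨ (γ ∨ γ)) = 1.00.
α ⊕ β = min(1, 0.78 + 0.53) = min(1, 1.31) = 1.00
¬(α ⊕ β) = 1 − 1.00 = 0.00
β ⊕ ¬(α ⊕ β) = min(1, 0.53 + 0.00) = min(1, 0.53) = 0.53
So the right-hand bound is β ⊕ ¬(α ⊕ β) = 0.53.
The residuum of the Łukasiewicz t-norm gives the supremum: min(1, 1 − 1.00 + 0.53).
1 − 1.00 + 0.53 = 0.53, so t = min(1, 0.53) = 0.53.
Check: 1.00 ⊗ 0.53 = max(0, 0.53) = 0.53 ≤ 0.53.

0.53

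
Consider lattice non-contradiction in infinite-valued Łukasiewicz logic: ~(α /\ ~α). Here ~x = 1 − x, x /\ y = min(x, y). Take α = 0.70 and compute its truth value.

~α = 1 − 0.70 = 0.30
α /\ ~α = min(0.70, 0.30) = 0.30
~(α /\ ~α) = 1 − 0.30 = 0.70
(The value 0.70 < 1 shows this instance is not satisfied; not a Ł∞-tautology — its value is 1 − min(a, 1−a).)

0.70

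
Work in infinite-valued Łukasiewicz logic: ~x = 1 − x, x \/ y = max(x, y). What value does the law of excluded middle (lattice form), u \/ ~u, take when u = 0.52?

0.52

~u = 1 − 0.52 = 0.48
u \/ ~u = max(0.52, 0.48) = 0.52
(The value 0.52 < 1 shows this instance is not satisfied; not a Ł∞-tautology — its value is max(a, 1−a).)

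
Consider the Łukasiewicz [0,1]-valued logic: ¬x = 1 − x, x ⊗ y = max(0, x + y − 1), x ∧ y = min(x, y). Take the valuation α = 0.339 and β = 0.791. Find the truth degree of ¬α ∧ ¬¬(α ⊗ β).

0.130

¬α = 1 − 0.339 = 0.661
α ⊗ β = max(0, 0.339 + 0.791 − 1) = max(0, 0.130) = 0.130
¬(α ⊗ β) = 1 − 0.130 = 0.870
¬¬(α ⊗ β) = 1 − 0.870 = 0.130
¬α ∧ ¬¬(α ⊗ β) = min(0.661, 0.130) = 0.130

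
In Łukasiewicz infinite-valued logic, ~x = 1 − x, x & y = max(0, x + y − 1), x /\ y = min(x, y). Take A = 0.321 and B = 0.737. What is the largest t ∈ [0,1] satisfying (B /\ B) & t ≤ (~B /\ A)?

0.526

B /\ B = min(0.737, 0.737) = 0.737
So the left factor is B /\ B = 0.737.
~B = 1 − 0.737 = 0.263
~B /\ A = min(0.263, 0.321) = 0.263
So the right-hand bound is ~B /\ A = 0.263.
The residuum of the Łukasiewicz t-norm gives the supremum: min(1, 1 − 0.737 + 0.263).
1 − 0.737 + 0.263 = 0.526, so t = min(1, 0.526) = 0.526.
Check: 0.737 & 0.526 = max(0, 0.263) = 0.263 ≤ 0.263.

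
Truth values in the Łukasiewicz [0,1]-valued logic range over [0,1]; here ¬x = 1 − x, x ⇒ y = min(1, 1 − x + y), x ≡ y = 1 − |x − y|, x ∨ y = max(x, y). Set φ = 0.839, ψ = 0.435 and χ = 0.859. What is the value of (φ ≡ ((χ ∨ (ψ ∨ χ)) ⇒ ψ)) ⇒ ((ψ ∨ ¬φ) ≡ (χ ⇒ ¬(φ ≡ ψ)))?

ψ ∨ χ = max(0.435, 0.859) = 0.859
χ ∨ (ψ ∨ χ) = max(0.859, 0.859) = 0.859
(χ ∨ (ψ ∨ χ)) ⇒ ψ = min(1, 1 − 0.859 + 0.435) = min(1, 0.576) = 0.576
φ ≡ ((χ ∨ (ψ ∨ χ)) ⇒ ψ) = 1 − |0.839 − 0.576| = 1 − 0.263 = 0.737
¬φ = 1 − 0.839 = 0.161
ψ ∨ ¬φ = max(0.435, 0.161) = 0.435
φ ≡ ψ = 1 − |0.839 − 0.435| = 1 − 0.404 = 0.596
¬(φ ≡ ψ) = 1 − 0.596 = 0.404
χ ⇒ ¬(φ ≡ ψ) = min(1, 1 − 0.859 + 0.404) = min(1, 0.545) = 0.545
(ψ ∨ ¬φ) ≡ (χ ⇒ ¬(φ ≡ ψ)) = 1 − |0.435 − 0.545| = 1 − 0.110 = 0.890
(φ ≡ ((χ ∨ (ψ ∨ χ)) ⇒ ψ)) ⇒ ((ψ ∨ ¬φ) ≡ (χ ⇒ ¬(φ ≡ ψ))) = min(1, 1 − 0.737 + 0.890) = min(1, 1.153) = 1.000

1.000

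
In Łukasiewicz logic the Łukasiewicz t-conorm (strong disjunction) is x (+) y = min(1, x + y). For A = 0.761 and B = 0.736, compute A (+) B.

1.000

A (+) B = min(1, 0.761 + 0.736) = min(1, 1.497) = 1.000
For comparison, the Gödel t-conorm max(x, y) would give 0.761.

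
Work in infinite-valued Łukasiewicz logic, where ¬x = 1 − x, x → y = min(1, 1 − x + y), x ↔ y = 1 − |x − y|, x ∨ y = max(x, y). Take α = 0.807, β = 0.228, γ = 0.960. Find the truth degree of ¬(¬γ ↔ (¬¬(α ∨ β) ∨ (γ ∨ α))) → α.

¬γ = 1 − 0.960 = 0.040
α ∨ β = max(0.807, 0.228) = 0.807
¬(α ∨ β) = 1 − 0.807 = 0.193
¬¬(α ∨ β) = 1 − 0.193 = 0.807
γ ∨ α = max(0.960, 0.807) = 0.960
¬¬(α ∨ β) ∨ (γ ∨ α) = max(0.807, 0.960) = 0.960
¬γ ↔ (¬¬(α ∨ β) ∨ (γ ∨ α)) = 1 − |0.040 − 0.960| = 1 − 0.920 = 0.080
¬(¬γ ↔ (¬¬(α ∨ β) ∨ (γ ∨ α))) = 1 − 0.080 = 0.920
¬(¬γ ↔ (¬¬(α ∨ β) ∨ (γ ∨ α))) → α = min(1, 1 − 0.920 + 0.807) = min(1, 0.887) = 0.887

0.887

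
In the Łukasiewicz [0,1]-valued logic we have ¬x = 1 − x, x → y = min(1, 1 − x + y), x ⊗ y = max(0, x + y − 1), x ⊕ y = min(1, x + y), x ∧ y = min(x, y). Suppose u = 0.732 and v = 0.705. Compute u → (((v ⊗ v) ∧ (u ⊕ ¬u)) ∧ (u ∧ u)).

v ⊗ v = max(0, 0.705 + 0.705 − 1) = max(0, 0.410) = 0.410
¬u = 1 − 0.732 = 0.268
u ⊕ ¬u = min(1, 0.732 + 0.268) = min(1, 1.000) = 1.000
(v ⊗ v) ∧ (u ⊕ ¬u) = min(0.410, 1.000) = 0.410
u ∧ u = min(0.732, 0.732) = 0.732
((v ⊗ v) ∧ (u ⊕ ¬u)) ∧ (u ∧ u) = min(0.410, 0.732) = 0.410
u → (((v ⊗ v) ∧ (u ⊕ ¬u)) ∧ (u ∧ u)) = min(1, 1 − 0.732 + 0.410) = min(1, 0.678) = 0.678

0.678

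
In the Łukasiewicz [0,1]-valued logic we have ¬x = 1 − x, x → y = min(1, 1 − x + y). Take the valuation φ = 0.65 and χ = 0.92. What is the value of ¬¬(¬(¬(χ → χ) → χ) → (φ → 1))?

1.00

χ → χ = min(1, 1 − 0.92 + 0.92) = min(1, 1.00) = 1.00
¬(χ → χ) = 1 − 1.00 = 0.00
¬(χ → χ) → χ = min(1, 1 − 0.00 + 0.92) = min(1, 1.92) = 1.00
¬(¬(χ → χ) → χ) = 1 − 1.00 = 0.00
φ → 1 = min(1, 1 − 0.65 + 1.00) = min(1, 1.35) = 1.00
¬(¬(χ → χ) → χ) → (φ → 1) = min(1, 1 − 0.00 + 1.00) = min(1, 2.00) = 1.00
¬(¬(¬(χ → χ) → χ) → (φ → 1)) = 1 − 1.00 = 0.00
¬¬(¬(¬(χ → χ) → χ) → (φ → 1)) = 1 − 0.00 = 1.00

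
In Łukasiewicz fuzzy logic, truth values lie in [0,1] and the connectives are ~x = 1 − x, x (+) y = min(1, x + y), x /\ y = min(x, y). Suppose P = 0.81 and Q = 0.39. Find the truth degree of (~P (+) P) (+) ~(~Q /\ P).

1.00

~P = 1 − 0.81 = 0.19
~P (+) P = min(1, 0.19 + 0.81) = min(1, 1.00) = 1.00
~Q = 1 − 0.39 = 0.61
~Q /\ P = min(0.61, 0.81) = 0.61
~(~Q /\ P) = 1 − 0.61 = 0.39
(~P (+) P) (+) ~(~Q /\ P) = min(1, 1.00 + 0.39) = min(1, 1.39) = 1.00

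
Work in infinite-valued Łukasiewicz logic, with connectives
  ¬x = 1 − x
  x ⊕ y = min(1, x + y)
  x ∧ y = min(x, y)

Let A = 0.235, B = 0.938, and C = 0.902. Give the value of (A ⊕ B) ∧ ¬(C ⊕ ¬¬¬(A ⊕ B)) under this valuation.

A ⊕ B = min(1, 0.235 + 0.938) = min(1, 1.173) = 1.000
¬(A ⊕ B) = 1 − 1.000 = 0.000
¬¬(A ⊕ B) = 1 − 0.000 = 1.000
¬¬¬(A ⊕ B) = 1 − 1.000 = 0.000
C ⊕ ¬¬¬(A ⊕ B) = min(1, 0.902 + 0.000) = min(1, 0.902) = 0.902
¬(C ⊕ ¬¬¬(A ⊕ B)) = 1 − 0.902 = 0.098
(A ⊕ B) ∧ ¬(C ⊕ ¬¬¬(A ⊕ B)) = min(1.000, 0.098) = 0.098

0.098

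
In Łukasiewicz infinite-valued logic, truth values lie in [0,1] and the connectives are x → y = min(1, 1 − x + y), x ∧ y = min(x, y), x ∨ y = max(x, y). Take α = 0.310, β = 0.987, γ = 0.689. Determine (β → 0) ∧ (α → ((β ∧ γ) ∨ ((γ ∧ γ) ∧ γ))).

β → 0 = min(1, 1 − 0.987 + 0.000) = min(1, 0.013) = 0.013
β ∧ γ = min(0.987, 0.689) = 0.689
γ ∧ γ = min(0.689, 0.689) = 0.689
(γ ∧ γ) ∧ γ = min(0.689, 0.689) = 0.689
(β ∧ γ) ∨ ((γ ∧ γ) ∧ γ) = max(0.689, 0.689) = 0.689
α → ((β ∧ γ) ∨ ((γ ∧ γ) ∧ γ)) = min(1, 1 − 0.310 + 0.689) = min(1, 1.379) = 1.000
(β → 0) ∧ (α → ((β ∧ γ) ∨ ((γ ∧ γ) ∧ γ))) = min(0.013, 1.000) = 0.013

0.013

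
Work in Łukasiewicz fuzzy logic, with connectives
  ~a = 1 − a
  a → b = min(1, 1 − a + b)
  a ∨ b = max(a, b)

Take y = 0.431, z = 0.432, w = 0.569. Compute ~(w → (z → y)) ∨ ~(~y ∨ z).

0.431

z → y = min(1, 1 − 0.432 + 0.431) = min(1, 0.999) = 0.999
w → (z → y) = min(1, 1 − 0.569 + 0.999) = min(1, 1.430) = 1.000
~(w → (z → y)) = 1 − 1.000 = 0.000
~y = 1 − 0.431 = 0.569
~y ∨ z = max(0.569, 0.432) = 0.569
~(~y ∨ z) = 1 − 0.569 = 0.431
~(w → (z → y)) ∨ ~(~y ∨ z) = max(0.000, 0.431) = 0.431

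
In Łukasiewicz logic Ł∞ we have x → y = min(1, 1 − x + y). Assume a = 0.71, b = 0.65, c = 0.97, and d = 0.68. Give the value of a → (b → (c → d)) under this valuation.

c → d = min(1, 1 − 0.97 + 0.68) = min(1, 0.71) = 0.71
b → (c → d) = min(1, 1 − 0.65 + 0.71) = min(1, 1.06) = 1.00
a → (b → (c → d)) = min(1, 1 − 0.71 + 1.00) = min(1, 1.29) = 1.00

1.00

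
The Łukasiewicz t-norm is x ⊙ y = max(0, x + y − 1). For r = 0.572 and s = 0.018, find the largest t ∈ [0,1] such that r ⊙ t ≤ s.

0.446

The residuum of the Łukasiewicz t-norm gives the supremum: min(1, 1 − 0.572 + 0.018).
1 − 0.572 + 0.018 = 0.446, so t = min(1, 0.446) = 0.446.
Check: 0.572 ⊙ 0.446 = max(0, 0.018) = 0.018 ≤ 0.018.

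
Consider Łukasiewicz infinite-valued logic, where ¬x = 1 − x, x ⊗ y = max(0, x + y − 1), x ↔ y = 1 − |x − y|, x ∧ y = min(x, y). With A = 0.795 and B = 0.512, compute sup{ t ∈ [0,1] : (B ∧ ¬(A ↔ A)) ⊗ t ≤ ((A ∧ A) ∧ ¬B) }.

1.000

A ↔ A = 1 − |0.795 − 0.795| = 1 − 0.000 = 1.000
¬(A ↔ A) = 1 − 1.000 = 0.000
B ∧ ¬(A ↔ A) = min(0.512, 0.000) = 0.000
So the left factor is B ∧ ¬(A ↔ A) = 0.000.
A ∧ A = min(0.795, 0.795) = 0.795
¬B = 1 − 0.512 = 0.488
(A ∧ A) ∧ ¬B = min(0.795, 0.488) = 0.488
So the right-hand bound is (A ∧ A) ∧ ¬B = 0.488.
The residuum of the Łukasiewicz t-norm gives the supremum: min(1, 1 − 0.000 + 0.488).
1 − 0.000 + 0.488 = 1.488, so t = min(1, 1.488) = 1.000.
Check: 0.000 ⊗ 1.000 = max(0, 0.000) = 0.000 ≤ 0.488.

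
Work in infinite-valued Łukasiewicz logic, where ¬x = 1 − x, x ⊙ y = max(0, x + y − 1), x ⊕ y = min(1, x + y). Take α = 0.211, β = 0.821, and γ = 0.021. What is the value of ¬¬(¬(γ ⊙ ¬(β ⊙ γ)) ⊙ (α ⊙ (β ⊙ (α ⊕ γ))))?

β ⊙ γ = max(0, 0.821 + 0.021 − 1) = max(0, -0.158) = 0.000
¬(β ⊙ γ) = 1 − 0.000 = 1.000
γ ⊙ ¬(β ⊙ γ) = max(0, 0.021 + 1.000 − 1) = max(0, 0.021) = 0.021
¬(γ ⊙ ¬(β ⊙ γ)) = 1 − 0.021 = 0.979
α ⊕ γ = min(1, 0.211 + 0.021) = min(1, 0.232) = 0.232
β ⊙ (α ⊕ γ) = max(0, 0.821 + 0.232 − 1) = max(0, 0.053) = 0.053
α ⊙ (β ⊙ (α ⊕ γ)) = max(0, 0.211 + 0.053 − 1) = max(0, -0.736) = 0.000
¬(γ ⊙ ¬(β ⊙ γ)) ⊙ (α ⊙ (β ⊙ (α ⊕ γ))) = max(0, 0.979 + 0.000 − 1) = max(0, -0.021) = 0.000
¬(¬(γ ⊙ ¬(β ⊙ γ)) ⊙ (α ⊙ (β ⊙ (α ⊕ γ)))) = 1 − 0.000 = 1.000
¬¬(¬(γ ⊙ ¬(β ⊙ γ)) ⊙ (α ⊙ (β ⊙ (α ⊕ γ)))) = 1 − 1.000 = 0.000

0.000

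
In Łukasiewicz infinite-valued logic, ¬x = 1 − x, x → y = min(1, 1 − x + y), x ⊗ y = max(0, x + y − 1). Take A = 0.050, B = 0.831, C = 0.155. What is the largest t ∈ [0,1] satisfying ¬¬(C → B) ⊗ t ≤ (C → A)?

0.895

C → B = min(1, 1 − 0.155 + 0.831) = min(1, 1.676) = 1.000
¬(C → B) = 1 − 1.000 = 0.000
¬¬(C → B) = 1 − 0.000 = 1.000
So the left factor is ¬¬(C → B) = 1.000.
C → A = min(1, 1 − 0.155 + 0.050) = min(1, 0.895) = 0.895
So the right-hand bound is C → A = 0.895.
The residuum of the Łukasiewicz t-norm gives the supremum: min(1, 1 − 1.000 + 0.895).
1 − 1.000 + 0.895 = 0.895, so t = min(1, 0.895) = 0.895.
Check: 1.000 ⊗ 0.895 = max(0, 0.895) = 0.895 ≤ 0.895.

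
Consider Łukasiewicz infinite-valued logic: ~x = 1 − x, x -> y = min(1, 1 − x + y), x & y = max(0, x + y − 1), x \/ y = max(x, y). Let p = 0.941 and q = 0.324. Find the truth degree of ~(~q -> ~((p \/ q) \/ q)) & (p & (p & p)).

0.440

~q = 1 − 0.324 = 0.676
p \/ q = max(0.941, 0.324) = 0.941
(p \/ q) \/ q = max(0.941, 0.324) = 0.941
~((p \/ q) \/ q) = 1 − 0.941 = 0.059
~q -> ~((p \/ q) \/ q) = min(1, 1 − 0.676 + 0.059) = min(1, 0.383) = 0.383
~(~q -> ~((p \/ q) \/ q)) = 1 − 0.383 = 0.617
p & p = max(0, 0.941 + 0.941 − 1) = max(0, 0.882) = 0.882
p & (p & p) = max(0, 0.941 + 0.882 − 1) = max(0, 0.823) = 0.823
~(~q -> ~((p \/ q) \/ q)) & (p & (p & p)) = max(0, 0.617 + 0.823 − 1) = max(0, 0.440) = 0.440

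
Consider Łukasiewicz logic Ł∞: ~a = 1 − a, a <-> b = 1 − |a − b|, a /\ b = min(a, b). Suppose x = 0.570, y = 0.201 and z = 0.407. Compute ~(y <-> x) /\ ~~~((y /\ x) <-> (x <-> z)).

0.369

y <-> x = 1 − |0.201 − 0.570| = 1 − 0.369 = 0.631
~(y <-> x) = 1 − 0.631 = 0.369
y /\ x = min(0.201, 0.570) = 0.201
x <-> z = 1 − |0.570 − 0.407| = 1 − 0.163 = 0.837
(y /\ x) <-> (x <-> z) = 1 − |0.201 − 0.837| = 1 − 0.636 = 0.364
~((y /\ x) <-> (x <-> z)) = 1 − 0.364 = 0.636
~~((y /\ x) <-> (x <-> z)) = 1 − 0.636 = 0.364
~~~((y /\ x) <-> (x <-> z)) = 1 − 0.364 = 0.636
~(y <-> x) /\ ~~~((y /\ x) <-> (x <-> z)) = min(0.369, 0.636) = 0.369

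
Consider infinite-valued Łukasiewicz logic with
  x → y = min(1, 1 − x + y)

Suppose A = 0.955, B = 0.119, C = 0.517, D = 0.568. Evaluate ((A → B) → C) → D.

0.568

A → B = min(1, 1 − 0.955 + 0.119) = min(1, 0.164) = 0.164
(A → B) → C = min(1, 1 − 0.164 + 0.517) = min(1, 1.353) = 1.000
((A → B) → C) → D = min(1, 1 − 1.000 + 0.568) = min(1, 0.568) = 0.568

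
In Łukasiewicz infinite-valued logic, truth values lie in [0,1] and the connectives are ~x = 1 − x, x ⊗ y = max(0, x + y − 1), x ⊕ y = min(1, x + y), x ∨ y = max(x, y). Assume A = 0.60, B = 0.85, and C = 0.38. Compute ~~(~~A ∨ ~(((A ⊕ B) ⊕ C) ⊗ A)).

0.60

~A = 1 − 0.60 = 0.40
~~A = 1 − 0.40 = 0.60
A ⊕ B = min(1, 0.60 + 0.85) = min(1, 1.45) = 1.00
(A ⊕ B) ⊕ C = min(1, 1.00 + 0.38) = min(1, 1.38) = 1.00
((A ⊕ B) ⊕ C) ⊗ A = max(0, 1.00 + 0.60 − 1) = max(0, 0.60) = 0.60
~(((A ⊕ B) ⊕ C) ⊗ A) = 1 − 0.60 = 0.40
~~A ∨ ~(((A ⊕ B) ⊕ C) ⊗ A) = max(0.60, 0.40) = 0.60
~(~~A ∨ ~(((A ⊕ B) ⊕ C) ⊗ A)) = 1 − 0.60 = 0.40
~~(~~A ∨ ~(((A ⊕ B) ⊕ C) ⊗ A)) = 1 − 0.40 = 0.60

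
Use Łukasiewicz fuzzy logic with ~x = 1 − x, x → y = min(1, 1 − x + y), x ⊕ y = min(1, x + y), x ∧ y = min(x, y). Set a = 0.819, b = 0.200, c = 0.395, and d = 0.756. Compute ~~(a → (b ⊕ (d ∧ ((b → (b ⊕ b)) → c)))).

0.776

b ⊕ b = min(1, 0.200 + 0.200) = min(1, 0.400) = 0.400
b → (b ⊕ b) = min(1, 1 − 0.200 + 0.400) = min(1, 1.200) = 1.000
(b → (b ⊕ b)) → c = min(1, 1 − 1.000 + 0.395) = min(1, 0.395) = 0.395
d ∧ ((b → (b ⊕ b)) → c) = min(0.756, 0.395) = 0.395
b ⊕ (d ∧ ((b → (b ⊕ b)) → c)) = min(1, 0.200 + 0.395) = min(1, 0.595) = 0.595
a → (b ⊕ (d ∧ ((b → (b ⊕ b)) → c))) = min(1, 1 − 0.819 + 0.595) = min(1, 0.776) = 0.776
~(a → (b ⊕ (d ∧ ((b → (b ⊕ b)) → c)))) = 1 − 0.776 = 0.224
~~(a → (b ⊕ (d ∧ ((b → (b ⊕ b)) → c)))) = 1 − 0.224 = 0.776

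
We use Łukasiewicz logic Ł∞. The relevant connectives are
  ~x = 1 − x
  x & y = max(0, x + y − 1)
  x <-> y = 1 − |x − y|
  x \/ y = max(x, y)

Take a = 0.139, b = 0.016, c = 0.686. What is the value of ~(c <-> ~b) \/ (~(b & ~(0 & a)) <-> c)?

~b = 1 − 0.016 = 0.984
c <-> ~b = 1 − |0.686 − 0.984| = 1 − 0.298 = 0.702
~(c <-> ~b) = 1 − 0.702 = 0.298
0 & a = max(0, 0.000 + 0.139 − 1) = max(0, -0.861) = 0.000
~(0 & a) = 1 − 0.000 = 1.000
b & ~(0 & a) = max(0, 0.016 + 1.000 − 1) = max(0, 0.016) = 0.016
~(b & ~(0 & a)) = 1 − 0.016 = 0.984
~(b & ~(0 & a)) <-> c = 1 − |0.984 − 0.686| = 1 − 0.298 = 0.702
~(c <-> ~b) \/ (~(b & ~(0 & a)) <-> c) = max(0.298, 0.702) = 0.702

0.702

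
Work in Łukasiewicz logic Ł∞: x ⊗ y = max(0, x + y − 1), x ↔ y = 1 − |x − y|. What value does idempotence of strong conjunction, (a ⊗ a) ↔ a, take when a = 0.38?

a ⊗ a = max(0, 0.38 + 0.38 − 1) = max(0, -0.24) = 0.00
(a ⊗ a) ↔ a = 1 − |0.00 − 0.38| = 1 − 0.38 = 0.62
(The value 0.62 < 1 shows this instance is not satisfied; fails in Ł∞ since a ⊗ a = max(0, 2a−1) ≠ a in general.)

0.62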